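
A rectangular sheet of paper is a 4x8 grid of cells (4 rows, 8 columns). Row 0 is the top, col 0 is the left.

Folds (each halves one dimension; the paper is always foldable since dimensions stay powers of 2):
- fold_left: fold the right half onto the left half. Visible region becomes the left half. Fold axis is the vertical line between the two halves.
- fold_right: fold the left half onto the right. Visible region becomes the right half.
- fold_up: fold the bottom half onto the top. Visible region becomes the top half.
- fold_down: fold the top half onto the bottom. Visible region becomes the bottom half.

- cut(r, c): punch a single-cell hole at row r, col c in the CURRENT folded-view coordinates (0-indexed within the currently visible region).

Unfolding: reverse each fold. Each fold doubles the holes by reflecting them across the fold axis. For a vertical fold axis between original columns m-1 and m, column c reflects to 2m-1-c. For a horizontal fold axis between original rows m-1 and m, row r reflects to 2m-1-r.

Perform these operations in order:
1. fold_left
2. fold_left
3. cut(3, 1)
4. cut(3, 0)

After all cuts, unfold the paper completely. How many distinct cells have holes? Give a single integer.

Answer: 8

Derivation:
Op 1 fold_left: fold axis v@4; visible region now rows[0,4) x cols[0,4) = 4x4
Op 2 fold_left: fold axis v@2; visible region now rows[0,4) x cols[0,2) = 4x2
Op 3 cut(3, 1): punch at orig (3,1); cuts so far [(3, 1)]; region rows[0,4) x cols[0,2) = 4x2
Op 4 cut(3, 0): punch at orig (3,0); cuts so far [(3, 0), (3, 1)]; region rows[0,4) x cols[0,2) = 4x2
Unfold 1 (reflect across v@2): 4 holes -> [(3, 0), (3, 1), (3, 2), (3, 3)]
Unfold 2 (reflect across v@4): 8 holes -> [(3, 0), (3, 1), (3, 2), (3, 3), (3, 4), (3, 5), (3, 6), (3, 7)]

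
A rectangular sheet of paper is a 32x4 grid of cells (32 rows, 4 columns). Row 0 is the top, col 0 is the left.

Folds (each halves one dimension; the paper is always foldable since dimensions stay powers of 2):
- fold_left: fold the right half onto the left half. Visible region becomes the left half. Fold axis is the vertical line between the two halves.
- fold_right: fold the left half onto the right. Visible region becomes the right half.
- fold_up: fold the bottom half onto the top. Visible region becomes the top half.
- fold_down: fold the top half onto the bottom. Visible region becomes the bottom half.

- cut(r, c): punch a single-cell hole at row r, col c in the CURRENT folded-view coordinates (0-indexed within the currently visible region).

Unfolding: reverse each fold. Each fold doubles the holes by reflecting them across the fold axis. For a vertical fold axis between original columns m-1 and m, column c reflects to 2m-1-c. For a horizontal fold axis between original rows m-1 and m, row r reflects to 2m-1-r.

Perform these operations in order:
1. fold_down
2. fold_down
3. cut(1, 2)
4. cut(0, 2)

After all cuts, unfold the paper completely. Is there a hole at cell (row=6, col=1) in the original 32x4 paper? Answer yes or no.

Answer: no

Derivation:
Op 1 fold_down: fold axis h@16; visible region now rows[16,32) x cols[0,4) = 16x4
Op 2 fold_down: fold axis h@24; visible region now rows[24,32) x cols[0,4) = 8x4
Op 3 cut(1, 2): punch at orig (25,2); cuts so far [(25, 2)]; region rows[24,32) x cols[0,4) = 8x4
Op 4 cut(0, 2): punch at orig (24,2); cuts so far [(24, 2), (25, 2)]; region rows[24,32) x cols[0,4) = 8x4
Unfold 1 (reflect across h@24): 4 holes -> [(22, 2), (23, 2), (24, 2), (25, 2)]
Unfold 2 (reflect across h@16): 8 holes -> [(6, 2), (7, 2), (8, 2), (9, 2), (22, 2), (23, 2), (24, 2), (25, 2)]
Holes: [(6, 2), (7, 2), (8, 2), (9, 2), (22, 2), (23, 2), (24, 2), (25, 2)]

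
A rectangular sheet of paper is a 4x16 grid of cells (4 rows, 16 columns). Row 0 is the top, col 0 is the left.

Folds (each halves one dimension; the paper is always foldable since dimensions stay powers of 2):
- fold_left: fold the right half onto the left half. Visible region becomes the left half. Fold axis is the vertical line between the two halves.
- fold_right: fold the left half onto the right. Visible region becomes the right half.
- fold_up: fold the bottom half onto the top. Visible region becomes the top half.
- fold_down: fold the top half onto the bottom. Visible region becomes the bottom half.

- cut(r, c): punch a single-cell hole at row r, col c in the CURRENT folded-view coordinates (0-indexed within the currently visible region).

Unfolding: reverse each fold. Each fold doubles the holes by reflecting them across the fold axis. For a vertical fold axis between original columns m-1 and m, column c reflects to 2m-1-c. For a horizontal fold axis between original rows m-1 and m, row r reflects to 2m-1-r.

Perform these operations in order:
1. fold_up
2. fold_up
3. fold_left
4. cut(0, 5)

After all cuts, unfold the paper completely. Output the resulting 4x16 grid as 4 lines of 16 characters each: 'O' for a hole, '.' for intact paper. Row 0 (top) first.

Answer: .....O....O.....
.....O....O.....
.....O....O.....
.....O....O.....

Derivation:
Op 1 fold_up: fold axis h@2; visible region now rows[0,2) x cols[0,16) = 2x16
Op 2 fold_up: fold axis h@1; visible region now rows[0,1) x cols[0,16) = 1x16
Op 3 fold_left: fold axis v@8; visible region now rows[0,1) x cols[0,8) = 1x8
Op 4 cut(0, 5): punch at orig (0,5); cuts so far [(0, 5)]; region rows[0,1) x cols[0,8) = 1x8
Unfold 1 (reflect across v@8): 2 holes -> [(0, 5), (0, 10)]
Unfold 2 (reflect across h@1): 4 holes -> [(0, 5), (0, 10), (1, 5), (1, 10)]
Unfold 3 (reflect across h@2): 8 holes -> [(0, 5), (0, 10), (1, 5), (1, 10), (2, 5), (2, 10), (3, 5), (3, 10)]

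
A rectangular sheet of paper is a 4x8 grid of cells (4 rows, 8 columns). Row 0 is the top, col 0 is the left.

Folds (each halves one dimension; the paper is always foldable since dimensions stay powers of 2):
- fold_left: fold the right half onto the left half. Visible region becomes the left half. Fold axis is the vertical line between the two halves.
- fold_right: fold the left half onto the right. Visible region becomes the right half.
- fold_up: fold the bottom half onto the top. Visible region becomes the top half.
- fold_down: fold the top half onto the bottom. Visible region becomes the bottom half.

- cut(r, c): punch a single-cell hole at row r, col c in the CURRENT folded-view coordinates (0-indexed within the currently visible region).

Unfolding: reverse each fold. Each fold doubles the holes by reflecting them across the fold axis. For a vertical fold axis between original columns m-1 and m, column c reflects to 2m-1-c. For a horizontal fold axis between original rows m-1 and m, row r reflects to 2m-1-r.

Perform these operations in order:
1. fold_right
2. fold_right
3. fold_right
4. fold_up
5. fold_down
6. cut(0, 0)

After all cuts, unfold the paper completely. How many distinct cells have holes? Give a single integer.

Answer: 32

Derivation:
Op 1 fold_right: fold axis v@4; visible region now rows[0,4) x cols[4,8) = 4x4
Op 2 fold_right: fold axis v@6; visible region now rows[0,4) x cols[6,8) = 4x2
Op 3 fold_right: fold axis v@7; visible region now rows[0,4) x cols[7,8) = 4x1
Op 4 fold_up: fold axis h@2; visible region now rows[0,2) x cols[7,8) = 2x1
Op 5 fold_down: fold axis h@1; visible region now rows[1,2) x cols[7,8) = 1x1
Op 6 cut(0, 0): punch at orig (1,7); cuts so far [(1, 7)]; region rows[1,2) x cols[7,8) = 1x1
Unfold 1 (reflect across h@1): 2 holes -> [(0, 7), (1, 7)]
Unfold 2 (reflect across h@2): 4 holes -> [(0, 7), (1, 7), (2, 7), (3, 7)]
Unfold 3 (reflect across v@7): 8 holes -> [(0, 6), (0, 7), (1, 6), (1, 7), (2, 6), (2, 7), (3, 6), (3, 7)]
Unfold 4 (reflect across v@6): 16 holes -> [(0, 4), (0, 5), (0, 6), (0, 7), (1, 4), (1, 5), (1, 6), (1, 7), (2, 4), (2, 5), (2, 6), (2, 7), (3, 4), (3, 5), (3, 6), (3, 7)]
Unfold 5 (reflect across v@4): 32 holes -> [(0, 0), (0, 1), (0, 2), (0, 3), (0, 4), (0, 5), (0, 6), (0, 7), (1, 0), (1, 1), (1, 2), (1, 3), (1, 4), (1, 5), (1, 6), (1, 7), (2, 0), (2, 1), (2, 2), (2, 3), (2, 4), (2, 5), (2, 6), (2, 7), (3, 0), (3, 1), (3, 2), (3, 3), (3, 4), (3, 5), (3, 6), (3, 7)]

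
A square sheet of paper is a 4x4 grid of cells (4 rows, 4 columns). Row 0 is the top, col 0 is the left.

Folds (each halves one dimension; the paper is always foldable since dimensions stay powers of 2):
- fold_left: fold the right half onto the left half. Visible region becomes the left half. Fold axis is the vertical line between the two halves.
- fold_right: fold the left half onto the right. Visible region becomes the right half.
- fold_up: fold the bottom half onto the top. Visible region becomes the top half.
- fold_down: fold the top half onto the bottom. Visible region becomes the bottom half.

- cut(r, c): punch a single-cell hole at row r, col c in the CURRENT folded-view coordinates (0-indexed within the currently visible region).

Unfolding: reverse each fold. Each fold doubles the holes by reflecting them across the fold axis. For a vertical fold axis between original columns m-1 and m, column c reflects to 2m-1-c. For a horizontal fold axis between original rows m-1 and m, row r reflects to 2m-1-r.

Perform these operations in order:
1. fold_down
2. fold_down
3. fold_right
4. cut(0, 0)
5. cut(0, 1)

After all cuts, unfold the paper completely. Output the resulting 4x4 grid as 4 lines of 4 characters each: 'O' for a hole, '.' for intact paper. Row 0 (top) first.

Op 1 fold_down: fold axis h@2; visible region now rows[2,4) x cols[0,4) = 2x4
Op 2 fold_down: fold axis h@3; visible region now rows[3,4) x cols[0,4) = 1x4
Op 3 fold_right: fold axis v@2; visible region now rows[3,4) x cols[2,4) = 1x2
Op 4 cut(0, 0): punch at orig (3,2); cuts so far [(3, 2)]; region rows[3,4) x cols[2,4) = 1x2
Op 5 cut(0, 1): punch at orig (3,3); cuts so far [(3, 2), (3, 3)]; region rows[3,4) x cols[2,4) = 1x2
Unfold 1 (reflect across v@2): 4 holes -> [(3, 0), (3, 1), (3, 2), (3, 3)]
Unfold 2 (reflect across h@3): 8 holes -> [(2, 0), (2, 1), (2, 2), (2, 3), (3, 0), (3, 1), (3, 2), (3, 3)]
Unfold 3 (reflect across h@2): 16 holes -> [(0, 0), (0, 1), (0, 2), (0, 3), (1, 0), (1, 1), (1, 2), (1, 3), (2, 0), (2, 1), (2, 2), (2, 3), (3, 0), (3, 1), (3, 2), (3, 3)]

Answer: OOOO
OOOO
OOOO
OOOO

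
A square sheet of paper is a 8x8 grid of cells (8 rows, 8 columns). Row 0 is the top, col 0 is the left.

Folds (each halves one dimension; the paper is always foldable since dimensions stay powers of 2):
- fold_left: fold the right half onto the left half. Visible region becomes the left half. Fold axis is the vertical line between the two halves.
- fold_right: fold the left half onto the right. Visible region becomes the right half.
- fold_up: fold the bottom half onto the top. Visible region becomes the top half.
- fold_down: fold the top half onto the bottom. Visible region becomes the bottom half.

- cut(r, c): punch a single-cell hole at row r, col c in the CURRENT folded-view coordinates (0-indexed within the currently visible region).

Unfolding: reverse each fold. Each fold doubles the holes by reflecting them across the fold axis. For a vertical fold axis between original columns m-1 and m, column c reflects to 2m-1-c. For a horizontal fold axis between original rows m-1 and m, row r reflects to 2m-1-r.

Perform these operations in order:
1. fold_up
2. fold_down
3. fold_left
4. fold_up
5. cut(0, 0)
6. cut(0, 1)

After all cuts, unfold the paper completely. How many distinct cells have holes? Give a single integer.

Answer: 32

Derivation:
Op 1 fold_up: fold axis h@4; visible region now rows[0,4) x cols[0,8) = 4x8
Op 2 fold_down: fold axis h@2; visible region now rows[2,4) x cols[0,8) = 2x8
Op 3 fold_left: fold axis v@4; visible region now rows[2,4) x cols[0,4) = 2x4
Op 4 fold_up: fold axis h@3; visible region now rows[2,3) x cols[0,4) = 1x4
Op 5 cut(0, 0): punch at orig (2,0); cuts so far [(2, 0)]; region rows[2,3) x cols[0,4) = 1x4
Op 6 cut(0, 1): punch at orig (2,1); cuts so far [(2, 0), (2, 1)]; region rows[2,3) x cols[0,4) = 1x4
Unfold 1 (reflect across h@3): 4 holes -> [(2, 0), (2, 1), (3, 0), (3, 1)]
Unfold 2 (reflect across v@4): 8 holes -> [(2, 0), (2, 1), (2, 6), (2, 7), (3, 0), (3, 1), (3, 6), (3, 7)]
Unfold 3 (reflect across h@2): 16 holes -> [(0, 0), (0, 1), (0, 6), (0, 7), (1, 0), (1, 1), (1, 6), (1, 7), (2, 0), (2, 1), (2, 6), (2, 7), (3, 0), (3, 1), (3, 6), (3, 7)]
Unfold 4 (reflect across h@4): 32 holes -> [(0, 0), (0, 1), (0, 6), (0, 7), (1, 0), (1, 1), (1, 6), (1, 7), (2, 0), (2, 1), (2, 6), (2, 7), (3, 0), (3, 1), (3, 6), (3, 7), (4, 0), (4, 1), (4, 6), (4, 7), (5, 0), (5, 1), (5, 6), (5, 7), (6, 0), (6, 1), (6, 6), (6, 7), (7, 0), (7, 1), (7, 6), (7, 7)]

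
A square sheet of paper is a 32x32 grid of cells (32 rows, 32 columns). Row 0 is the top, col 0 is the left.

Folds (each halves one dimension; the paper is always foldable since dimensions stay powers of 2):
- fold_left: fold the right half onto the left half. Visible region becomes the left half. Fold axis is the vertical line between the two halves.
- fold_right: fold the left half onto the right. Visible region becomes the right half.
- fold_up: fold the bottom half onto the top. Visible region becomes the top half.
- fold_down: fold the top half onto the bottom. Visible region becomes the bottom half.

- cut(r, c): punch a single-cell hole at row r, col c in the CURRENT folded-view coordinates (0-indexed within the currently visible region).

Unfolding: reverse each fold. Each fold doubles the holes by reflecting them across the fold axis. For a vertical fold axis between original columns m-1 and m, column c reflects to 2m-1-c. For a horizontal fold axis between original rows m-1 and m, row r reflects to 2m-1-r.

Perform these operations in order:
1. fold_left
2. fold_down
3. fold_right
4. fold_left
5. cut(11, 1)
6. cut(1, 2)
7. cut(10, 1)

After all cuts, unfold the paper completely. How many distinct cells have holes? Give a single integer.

Answer: 48

Derivation:
Op 1 fold_left: fold axis v@16; visible region now rows[0,32) x cols[0,16) = 32x16
Op 2 fold_down: fold axis h@16; visible region now rows[16,32) x cols[0,16) = 16x16
Op 3 fold_right: fold axis v@8; visible region now rows[16,32) x cols[8,16) = 16x8
Op 4 fold_left: fold axis v@12; visible region now rows[16,32) x cols[8,12) = 16x4
Op 5 cut(11, 1): punch at orig (27,9); cuts so far [(27, 9)]; region rows[16,32) x cols[8,12) = 16x4
Op 6 cut(1, 2): punch at orig (17,10); cuts so far [(17, 10), (27, 9)]; region rows[16,32) x cols[8,12) = 16x4
Op 7 cut(10, 1): punch at orig (26,9); cuts so far [(17, 10), (26, 9), (27, 9)]; region rows[16,32) x cols[8,12) = 16x4
Unfold 1 (reflect across v@12): 6 holes -> [(17, 10), (17, 13), (26, 9), (26, 14), (27, 9), (27, 14)]
Unfold 2 (reflect across v@8): 12 holes -> [(17, 2), (17, 5), (17, 10), (17, 13), (26, 1), (26, 6), (26, 9), (26, 14), (27, 1), (27, 6), (27, 9), (27, 14)]
Unfold 3 (reflect across h@16): 24 holes -> [(4, 1), (4, 6), (4, 9), (4, 14), (5, 1), (5, 6), (5, 9), (5, 14), (14, 2), (14, 5), (14, 10), (14, 13), (17, 2), (17, 5), (17, 10), (17, 13), (26, 1), (26, 6), (26, 9), (26, 14), (27, 1), (27, 6), (27, 9), (27, 14)]
Unfold 4 (reflect across v@16): 48 holes -> [(4, 1), (4, 6), (4, 9), (4, 14), (4, 17), (4, 22), (4, 25), (4, 30), (5, 1), (5, 6), (5, 9), (5, 14), (5, 17), (5, 22), (5, 25), (5, 30), (14, 2), (14, 5), (14, 10), (14, 13), (14, 18), (14, 21), (14, 26), (14, 29), (17, 2), (17, 5), (17, 10), (17, 13), (17, 18), (17, 21), (17, 26), (17, 29), (26, 1), (26, 6), (26, 9), (26, 14), (26, 17), (26, 22), (26, 25), (26, 30), (27, 1), (27, 6), (27, 9), (27, 14), (27, 17), (27, 22), (27, 25), (27, 30)]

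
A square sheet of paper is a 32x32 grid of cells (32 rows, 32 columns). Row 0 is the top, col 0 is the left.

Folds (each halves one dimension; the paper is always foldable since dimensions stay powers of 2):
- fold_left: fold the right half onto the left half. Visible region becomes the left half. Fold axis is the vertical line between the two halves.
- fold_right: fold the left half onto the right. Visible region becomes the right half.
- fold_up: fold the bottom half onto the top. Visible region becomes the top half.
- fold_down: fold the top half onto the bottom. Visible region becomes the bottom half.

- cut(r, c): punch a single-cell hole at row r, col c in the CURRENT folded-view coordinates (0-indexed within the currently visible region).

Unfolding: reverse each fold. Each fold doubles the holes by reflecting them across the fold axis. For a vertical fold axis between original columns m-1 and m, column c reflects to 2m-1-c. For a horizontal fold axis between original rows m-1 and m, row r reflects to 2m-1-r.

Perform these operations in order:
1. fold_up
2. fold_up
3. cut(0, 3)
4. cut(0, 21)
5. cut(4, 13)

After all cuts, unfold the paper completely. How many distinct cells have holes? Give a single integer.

Answer: 12

Derivation:
Op 1 fold_up: fold axis h@16; visible region now rows[0,16) x cols[0,32) = 16x32
Op 2 fold_up: fold axis h@8; visible region now rows[0,8) x cols[0,32) = 8x32
Op 3 cut(0, 3): punch at orig (0,3); cuts so far [(0, 3)]; region rows[0,8) x cols[0,32) = 8x32
Op 4 cut(0, 21): punch at orig (0,21); cuts so far [(0, 3), (0, 21)]; region rows[0,8) x cols[0,32) = 8x32
Op 5 cut(4, 13): punch at orig (4,13); cuts so far [(0, 3), (0, 21), (4, 13)]; region rows[0,8) x cols[0,32) = 8x32
Unfold 1 (reflect across h@8): 6 holes -> [(0, 3), (0, 21), (4, 13), (11, 13), (15, 3), (15, 21)]
Unfold 2 (reflect across h@16): 12 holes -> [(0, 3), (0, 21), (4, 13), (11, 13), (15, 3), (15, 21), (16, 3), (16, 21), (20, 13), (27, 13), (31, 3), (31, 21)]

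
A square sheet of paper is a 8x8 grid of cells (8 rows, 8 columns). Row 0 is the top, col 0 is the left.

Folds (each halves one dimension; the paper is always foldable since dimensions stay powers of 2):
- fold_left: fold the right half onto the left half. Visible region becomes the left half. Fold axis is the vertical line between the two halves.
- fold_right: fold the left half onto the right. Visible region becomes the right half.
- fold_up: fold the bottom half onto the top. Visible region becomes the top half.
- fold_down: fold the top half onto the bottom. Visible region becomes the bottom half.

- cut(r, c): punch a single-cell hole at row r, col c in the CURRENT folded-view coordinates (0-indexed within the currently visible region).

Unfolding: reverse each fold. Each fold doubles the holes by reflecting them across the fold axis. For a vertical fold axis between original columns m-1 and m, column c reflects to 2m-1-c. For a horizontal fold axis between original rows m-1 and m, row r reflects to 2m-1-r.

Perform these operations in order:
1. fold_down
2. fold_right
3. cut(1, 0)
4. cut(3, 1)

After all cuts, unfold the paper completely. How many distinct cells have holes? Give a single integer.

Answer: 8

Derivation:
Op 1 fold_down: fold axis h@4; visible region now rows[4,8) x cols[0,8) = 4x8
Op 2 fold_right: fold axis v@4; visible region now rows[4,8) x cols[4,8) = 4x4
Op 3 cut(1, 0): punch at orig (5,4); cuts so far [(5, 4)]; region rows[4,8) x cols[4,8) = 4x4
Op 4 cut(3, 1): punch at orig (7,5); cuts so far [(5, 4), (7, 5)]; region rows[4,8) x cols[4,8) = 4x4
Unfold 1 (reflect across v@4): 4 holes -> [(5, 3), (5, 4), (7, 2), (7, 5)]
Unfold 2 (reflect across h@4): 8 holes -> [(0, 2), (0, 5), (2, 3), (2, 4), (5, 3), (5, 4), (7, 2), (7, 5)]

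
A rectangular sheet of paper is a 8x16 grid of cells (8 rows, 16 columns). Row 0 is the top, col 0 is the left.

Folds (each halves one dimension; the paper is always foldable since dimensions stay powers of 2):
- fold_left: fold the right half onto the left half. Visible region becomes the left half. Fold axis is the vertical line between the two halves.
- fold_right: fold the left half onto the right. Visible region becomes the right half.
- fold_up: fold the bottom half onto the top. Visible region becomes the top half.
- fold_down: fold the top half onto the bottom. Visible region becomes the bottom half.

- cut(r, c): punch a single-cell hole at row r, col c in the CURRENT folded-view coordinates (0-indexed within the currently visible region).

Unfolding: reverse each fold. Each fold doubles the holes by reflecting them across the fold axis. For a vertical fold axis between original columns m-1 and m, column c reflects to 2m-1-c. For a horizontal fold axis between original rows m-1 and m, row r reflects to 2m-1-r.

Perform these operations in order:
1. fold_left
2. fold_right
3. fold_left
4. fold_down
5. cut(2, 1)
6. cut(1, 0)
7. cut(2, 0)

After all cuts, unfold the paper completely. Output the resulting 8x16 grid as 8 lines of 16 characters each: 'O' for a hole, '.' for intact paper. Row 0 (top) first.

Answer: ................
OOOOOOOOOOOOOOOO
O..OO..OO..OO..O
................
................
O..OO..OO..OO..O
OOOOOOOOOOOOOOOO
................

Derivation:
Op 1 fold_left: fold axis v@8; visible region now rows[0,8) x cols[0,8) = 8x8
Op 2 fold_right: fold axis v@4; visible region now rows[0,8) x cols[4,8) = 8x4
Op 3 fold_left: fold axis v@6; visible region now rows[0,8) x cols[4,6) = 8x2
Op 4 fold_down: fold axis h@4; visible region now rows[4,8) x cols[4,6) = 4x2
Op 5 cut(2, 1): punch at orig (6,5); cuts so far [(6, 5)]; region rows[4,8) x cols[4,6) = 4x2
Op 6 cut(1, 0): punch at orig (5,4); cuts so far [(5, 4), (6, 5)]; region rows[4,8) x cols[4,6) = 4x2
Op 7 cut(2, 0): punch at orig (6,4); cuts so far [(5, 4), (6, 4), (6, 5)]; region rows[4,8) x cols[4,6) = 4x2
Unfold 1 (reflect across h@4): 6 holes -> [(1, 4), (1, 5), (2, 4), (5, 4), (6, 4), (6, 5)]
Unfold 2 (reflect across v@6): 12 holes -> [(1, 4), (1, 5), (1, 6), (1, 7), (2, 4), (2, 7), (5, 4), (5, 7), (6, 4), (6, 5), (6, 6), (6, 7)]
Unfold 3 (reflect across v@4): 24 holes -> [(1, 0), (1, 1), (1, 2), (1, 3), (1, 4), (1, 5), (1, 6), (1, 7), (2, 0), (2, 3), (2, 4), (2, 7), (5, 0), (5, 3), (5, 4), (5, 7), (6, 0), (6, 1), (6, 2), (6, 3), (6, 4), (6, 5), (6, 6), (6, 7)]
Unfold 4 (reflect across v@8): 48 holes -> [(1, 0), (1, 1), (1, 2), (1, 3), (1, 4), (1, 5), (1, 6), (1, 7), (1, 8), (1, 9), (1, 10), (1, 11), (1, 12), (1, 13), (1, 14), (1, 15), (2, 0), (2, 3), (2, 4), (2, 7), (2, 8), (2, 11), (2, 12), (2, 15), (5, 0), (5, 3), (5, 4), (5, 7), (5, 8), (5, 11), (5, 12), (5, 15), (6, 0), (6, 1), (6, 2), (6, 3), (6, 4), (6, 5), (6, 6), (6, 7), (6, 8), (6, 9), (6, 10), (6, 11), (6, 12), (6, 13), (6, 14), (6, 15)]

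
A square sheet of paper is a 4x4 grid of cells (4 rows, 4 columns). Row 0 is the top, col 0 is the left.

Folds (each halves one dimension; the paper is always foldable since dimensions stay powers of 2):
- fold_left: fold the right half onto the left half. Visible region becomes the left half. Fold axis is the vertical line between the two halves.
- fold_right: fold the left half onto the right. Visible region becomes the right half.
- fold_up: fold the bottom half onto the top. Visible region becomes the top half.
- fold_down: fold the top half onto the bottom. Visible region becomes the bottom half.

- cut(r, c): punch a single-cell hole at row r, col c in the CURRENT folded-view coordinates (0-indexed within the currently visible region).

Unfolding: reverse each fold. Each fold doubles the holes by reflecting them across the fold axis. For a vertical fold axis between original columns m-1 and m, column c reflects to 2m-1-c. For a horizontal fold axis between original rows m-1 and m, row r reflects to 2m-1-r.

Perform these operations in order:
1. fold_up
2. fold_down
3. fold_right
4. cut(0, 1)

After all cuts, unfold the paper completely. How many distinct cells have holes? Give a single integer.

Answer: 8

Derivation:
Op 1 fold_up: fold axis h@2; visible region now rows[0,2) x cols[0,4) = 2x4
Op 2 fold_down: fold axis h@1; visible region now rows[1,2) x cols[0,4) = 1x4
Op 3 fold_right: fold axis v@2; visible region now rows[1,2) x cols[2,4) = 1x2
Op 4 cut(0, 1): punch at orig (1,3); cuts so far [(1, 3)]; region rows[1,2) x cols[2,4) = 1x2
Unfold 1 (reflect across v@2): 2 holes -> [(1, 0), (1, 3)]
Unfold 2 (reflect across h@1): 4 holes -> [(0, 0), (0, 3), (1, 0), (1, 3)]
Unfold 3 (reflect across h@2): 8 holes -> [(0, 0), (0, 3), (1, 0), (1, 3), (2, 0), (2, 3), (3, 0), (3, 3)]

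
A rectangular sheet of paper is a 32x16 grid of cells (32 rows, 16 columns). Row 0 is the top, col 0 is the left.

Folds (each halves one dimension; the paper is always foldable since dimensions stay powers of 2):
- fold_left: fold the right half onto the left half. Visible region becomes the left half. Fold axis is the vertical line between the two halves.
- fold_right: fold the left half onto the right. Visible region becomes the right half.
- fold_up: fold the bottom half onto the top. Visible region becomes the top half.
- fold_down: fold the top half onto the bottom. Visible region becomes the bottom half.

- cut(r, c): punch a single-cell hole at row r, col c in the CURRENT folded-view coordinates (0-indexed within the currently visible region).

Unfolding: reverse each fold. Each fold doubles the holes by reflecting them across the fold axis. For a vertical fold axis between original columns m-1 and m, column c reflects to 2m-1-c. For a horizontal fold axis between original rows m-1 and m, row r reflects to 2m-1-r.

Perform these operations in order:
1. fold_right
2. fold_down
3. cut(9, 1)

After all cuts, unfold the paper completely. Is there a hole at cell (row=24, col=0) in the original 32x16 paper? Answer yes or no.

Op 1 fold_right: fold axis v@8; visible region now rows[0,32) x cols[8,16) = 32x8
Op 2 fold_down: fold axis h@16; visible region now rows[16,32) x cols[8,16) = 16x8
Op 3 cut(9, 1): punch at orig (25,9); cuts so far [(25, 9)]; region rows[16,32) x cols[8,16) = 16x8
Unfold 1 (reflect across h@16): 2 holes -> [(6, 9), (25, 9)]
Unfold 2 (reflect across v@8): 4 holes -> [(6, 6), (6, 9), (25, 6), (25, 9)]
Holes: [(6, 6), (6, 9), (25, 6), (25, 9)]

Answer: no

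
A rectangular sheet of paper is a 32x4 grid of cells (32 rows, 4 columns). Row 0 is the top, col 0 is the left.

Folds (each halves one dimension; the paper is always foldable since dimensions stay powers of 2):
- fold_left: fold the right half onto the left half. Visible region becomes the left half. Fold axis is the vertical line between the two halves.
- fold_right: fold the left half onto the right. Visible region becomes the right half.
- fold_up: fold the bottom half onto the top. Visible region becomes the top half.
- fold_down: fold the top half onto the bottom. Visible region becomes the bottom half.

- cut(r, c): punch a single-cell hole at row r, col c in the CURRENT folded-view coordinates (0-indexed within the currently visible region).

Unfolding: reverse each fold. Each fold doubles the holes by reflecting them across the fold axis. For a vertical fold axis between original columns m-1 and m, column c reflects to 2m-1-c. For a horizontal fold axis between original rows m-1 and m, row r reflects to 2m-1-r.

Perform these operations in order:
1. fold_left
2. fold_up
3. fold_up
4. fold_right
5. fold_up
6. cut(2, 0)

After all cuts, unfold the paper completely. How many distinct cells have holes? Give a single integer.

Op 1 fold_left: fold axis v@2; visible region now rows[0,32) x cols[0,2) = 32x2
Op 2 fold_up: fold axis h@16; visible region now rows[0,16) x cols[0,2) = 16x2
Op 3 fold_up: fold axis h@8; visible region now rows[0,8) x cols[0,2) = 8x2
Op 4 fold_right: fold axis v@1; visible region now rows[0,8) x cols[1,2) = 8x1
Op 5 fold_up: fold axis h@4; visible region now rows[0,4) x cols[1,2) = 4x1
Op 6 cut(2, 0): punch at orig (2,1); cuts so far [(2, 1)]; region rows[0,4) x cols[1,2) = 4x1
Unfold 1 (reflect across h@4): 2 holes -> [(2, 1), (5, 1)]
Unfold 2 (reflect across v@1): 4 holes -> [(2, 0), (2, 1), (5, 0), (5, 1)]
Unfold 3 (reflect across h@8): 8 holes -> [(2, 0), (2, 1), (5, 0), (5, 1), (10, 0), (10, 1), (13, 0), (13, 1)]
Unfold 4 (reflect across h@16): 16 holes -> [(2, 0), (2, 1), (5, 0), (5, 1), (10, 0), (10, 1), (13, 0), (13, 1), (18, 0), (18, 1), (21, 0), (21, 1), (26, 0), (26, 1), (29, 0), (29, 1)]
Unfold 5 (reflect across v@2): 32 holes -> [(2, 0), (2, 1), (2, 2), (2, 3), (5, 0), (5, 1), (5, 2), (5, 3), (10, 0), (10, 1), (10, 2), (10, 3), (13, 0), (13, 1), (13, 2), (13, 3), (18, 0), (18, 1), (18, 2), (18, 3), (21, 0), (21, 1), (21, 2), (21, 3), (26, 0), (26, 1), (26, 2), (26, 3), (29, 0), (29, 1), (29, 2), (29, 3)]

Answer: 32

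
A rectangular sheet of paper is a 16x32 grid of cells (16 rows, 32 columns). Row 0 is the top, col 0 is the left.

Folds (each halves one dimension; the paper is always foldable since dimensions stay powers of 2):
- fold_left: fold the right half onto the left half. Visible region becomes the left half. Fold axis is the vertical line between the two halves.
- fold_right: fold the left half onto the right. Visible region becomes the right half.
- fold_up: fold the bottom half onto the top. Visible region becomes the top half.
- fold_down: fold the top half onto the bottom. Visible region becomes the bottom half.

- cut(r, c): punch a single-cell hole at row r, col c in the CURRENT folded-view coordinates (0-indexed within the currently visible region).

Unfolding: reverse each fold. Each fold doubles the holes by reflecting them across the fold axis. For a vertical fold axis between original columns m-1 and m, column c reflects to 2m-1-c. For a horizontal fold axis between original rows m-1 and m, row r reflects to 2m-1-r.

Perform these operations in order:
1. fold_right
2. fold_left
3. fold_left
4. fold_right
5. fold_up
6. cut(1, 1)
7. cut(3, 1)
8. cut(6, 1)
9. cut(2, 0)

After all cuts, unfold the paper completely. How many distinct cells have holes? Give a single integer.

Op 1 fold_right: fold axis v@16; visible region now rows[0,16) x cols[16,32) = 16x16
Op 2 fold_left: fold axis v@24; visible region now rows[0,16) x cols[16,24) = 16x8
Op 3 fold_left: fold axis v@20; visible region now rows[0,16) x cols[16,20) = 16x4
Op 4 fold_right: fold axis v@18; visible region now rows[0,16) x cols[18,20) = 16x2
Op 5 fold_up: fold axis h@8; visible region now rows[0,8) x cols[18,20) = 8x2
Op 6 cut(1, 1): punch at orig (1,19); cuts so far [(1, 19)]; region rows[0,8) x cols[18,20) = 8x2
Op 7 cut(3, 1): punch at orig (3,19); cuts so far [(1, 19), (3, 19)]; region rows[0,8) x cols[18,20) = 8x2
Op 8 cut(6, 1): punch at orig (6,19); cuts so far [(1, 19), (3, 19), (6, 19)]; region rows[0,8) x cols[18,20) = 8x2
Op 9 cut(2, 0): punch at orig (2,18); cuts so far [(1, 19), (2, 18), (3, 19), (6, 19)]; region rows[0,8) x cols[18,20) = 8x2
Unfold 1 (reflect across h@8): 8 holes -> [(1, 19), (2, 18), (3, 19), (6, 19), (9, 19), (12, 19), (13, 18), (14, 19)]
Unfold 2 (reflect across v@18): 16 holes -> [(1, 16), (1, 19), (2, 17), (2, 18), (3, 16), (3, 19), (6, 16), (6, 19), (9, 16), (9, 19), (12, 16), (12, 19), (13, 17), (13, 18), (14, 16), (14, 19)]
Unfold 3 (reflect across v@20): 32 holes -> [(1, 16), (1, 19), (1, 20), (1, 23), (2, 17), (2, 18), (2, 21), (2, 22), (3, 16), (3, 19), (3, 20), (3, 23), (6, 16), (6, 19), (6, 20), (6, 23), (9, 16), (9, 19), (9, 20), (9, 23), (12, 16), (12, 19), (12, 20), (12, 23), (13, 17), (13, 18), (13, 21), (13, 22), (14, 16), (14, 19), (14, 20), (14, 23)]
Unfold 4 (reflect across v@24): 64 holes -> [(1, 16), (1, 19), (1, 20), (1, 23), (1, 24), (1, 27), (1, 28), (1, 31), (2, 17), (2, 18), (2, 21), (2, 22), (2, 25), (2, 26), (2, 29), (2, 30), (3, 16), (3, 19), (3, 20), (3, 23), (3, 24), (3, 27), (3, 28), (3, 31), (6, 16), (6, 19), (6, 20), (6, 23), (6, 24), (6, 27), (6, 28), (6, 31), (9, 16), (9, 19), (9, 20), (9, 23), (9, 24), (9, 27), (9, 28), (9, 31), (12, 16), (12, 19), (12, 20), (12, 23), (12, 24), (12, 27), (12, 28), (12, 31), (13, 17), (13, 18), (13, 21), (13, 22), (13, 25), (13, 26), (13, 29), (13, 30), (14, 16), (14, 19), (14, 20), (14, 23), (14, 24), (14, 27), (14, 28), (14, 31)]
Unfold 5 (reflect across v@16): 128 holes -> [(1, 0), (1, 3), (1, 4), (1, 7), (1, 8), (1, 11), (1, 12), (1, 15), (1, 16), (1, 19), (1, 20), (1, 23), (1, 24), (1, 27), (1, 28), (1, 31), (2, 1), (2, 2), (2, 5), (2, 6), (2, 9), (2, 10), (2, 13), (2, 14), (2, 17), (2, 18), (2, 21), (2, 22), (2, 25), (2, 26), (2, 29), (2, 30), (3, 0), (3, 3), (3, 4), (3, 7), (3, 8), (3, 11), (3, 12), (3, 15), (3, 16), (3, 19), (3, 20), (3, 23), (3, 24), (3, 27), (3, 28), (3, 31), (6, 0), (6, 3), (6, 4), (6, 7), (6, 8), (6, 11), (6, 12), (6, 15), (6, 16), (6, 19), (6, 20), (6, 23), (6, 24), (6, 27), (6, 28), (6, 31), (9, 0), (9, 3), (9, 4), (9, 7), (9, 8), (9, 11), (9, 12), (9, 15), (9, 16), (9, 19), (9, 20), (9, 23), (9, 24), (9, 27), (9, 28), (9, 31), (12, 0), (12, 3), (12, 4), (12, 7), (12, 8), (12, 11), (12, 12), (12, 15), (12, 16), (12, 19), (12, 20), (12, 23), (12, 24), (12, 27), (12, 28), (12, 31), (13, 1), (13, 2), (13, 5), (13, 6), (13, 9), (13, 10), (13, 13), (13, 14), (13, 17), (13, 18), (13, 21), (13, 22), (13, 25), (13, 26), (13, 29), (13, 30), (14, 0), (14, 3), (14, 4), (14, 7), (14, 8), (14, 11), (14, 12), (14, 15), (14, 16), (14, 19), (14, 20), (14, 23), (14, 24), (14, 27), (14, 28), (14, 31)]

Answer: 128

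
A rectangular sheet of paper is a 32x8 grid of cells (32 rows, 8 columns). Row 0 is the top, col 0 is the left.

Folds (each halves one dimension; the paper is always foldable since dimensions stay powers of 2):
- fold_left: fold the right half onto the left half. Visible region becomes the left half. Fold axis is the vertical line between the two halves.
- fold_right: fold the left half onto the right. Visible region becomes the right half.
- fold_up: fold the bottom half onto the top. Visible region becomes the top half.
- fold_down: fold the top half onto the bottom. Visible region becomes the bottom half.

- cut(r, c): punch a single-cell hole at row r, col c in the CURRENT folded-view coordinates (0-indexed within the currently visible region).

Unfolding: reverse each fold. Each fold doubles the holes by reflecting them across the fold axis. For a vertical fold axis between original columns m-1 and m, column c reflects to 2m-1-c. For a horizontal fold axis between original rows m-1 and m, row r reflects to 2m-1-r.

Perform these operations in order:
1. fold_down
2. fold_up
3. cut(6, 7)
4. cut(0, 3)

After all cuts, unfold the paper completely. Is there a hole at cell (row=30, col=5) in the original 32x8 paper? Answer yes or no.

Answer: no

Derivation:
Op 1 fold_down: fold axis h@16; visible region now rows[16,32) x cols[0,8) = 16x8
Op 2 fold_up: fold axis h@24; visible region now rows[16,24) x cols[0,8) = 8x8
Op 3 cut(6, 7): punch at orig (22,7); cuts so far [(22, 7)]; region rows[16,24) x cols[0,8) = 8x8
Op 4 cut(0, 3): punch at orig (16,3); cuts so far [(16, 3), (22, 7)]; region rows[16,24) x cols[0,8) = 8x8
Unfold 1 (reflect across h@24): 4 holes -> [(16, 3), (22, 7), (25, 7), (31, 3)]
Unfold 2 (reflect across h@16): 8 holes -> [(0, 3), (6, 7), (9, 7), (15, 3), (16, 3), (22, 7), (25, 7), (31, 3)]
Holes: [(0, 3), (6, 7), (9, 7), (15, 3), (16, 3), (22, 7), (25, 7), (31, 3)]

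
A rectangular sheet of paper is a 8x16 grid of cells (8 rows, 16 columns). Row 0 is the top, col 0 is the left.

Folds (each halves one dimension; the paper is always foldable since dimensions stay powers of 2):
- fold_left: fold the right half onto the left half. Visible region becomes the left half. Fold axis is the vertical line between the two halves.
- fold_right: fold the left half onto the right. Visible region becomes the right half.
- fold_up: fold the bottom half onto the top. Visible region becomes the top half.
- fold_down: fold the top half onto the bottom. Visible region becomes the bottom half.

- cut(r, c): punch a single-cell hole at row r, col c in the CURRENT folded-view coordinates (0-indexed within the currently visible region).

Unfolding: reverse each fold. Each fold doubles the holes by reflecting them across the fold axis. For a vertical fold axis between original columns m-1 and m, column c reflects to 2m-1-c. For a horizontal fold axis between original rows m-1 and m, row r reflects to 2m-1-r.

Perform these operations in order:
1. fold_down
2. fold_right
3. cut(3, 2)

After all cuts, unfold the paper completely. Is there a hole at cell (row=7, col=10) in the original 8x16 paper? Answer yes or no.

Op 1 fold_down: fold axis h@4; visible region now rows[4,8) x cols[0,16) = 4x16
Op 2 fold_right: fold axis v@8; visible region now rows[4,8) x cols[8,16) = 4x8
Op 3 cut(3, 2): punch at orig (7,10); cuts so far [(7, 10)]; region rows[4,8) x cols[8,16) = 4x8
Unfold 1 (reflect across v@8): 2 holes -> [(7, 5), (7, 10)]
Unfold 2 (reflect across h@4): 4 holes -> [(0, 5), (0, 10), (7, 5), (7, 10)]
Holes: [(0, 5), (0, 10), (7, 5), (7, 10)]

Answer: yes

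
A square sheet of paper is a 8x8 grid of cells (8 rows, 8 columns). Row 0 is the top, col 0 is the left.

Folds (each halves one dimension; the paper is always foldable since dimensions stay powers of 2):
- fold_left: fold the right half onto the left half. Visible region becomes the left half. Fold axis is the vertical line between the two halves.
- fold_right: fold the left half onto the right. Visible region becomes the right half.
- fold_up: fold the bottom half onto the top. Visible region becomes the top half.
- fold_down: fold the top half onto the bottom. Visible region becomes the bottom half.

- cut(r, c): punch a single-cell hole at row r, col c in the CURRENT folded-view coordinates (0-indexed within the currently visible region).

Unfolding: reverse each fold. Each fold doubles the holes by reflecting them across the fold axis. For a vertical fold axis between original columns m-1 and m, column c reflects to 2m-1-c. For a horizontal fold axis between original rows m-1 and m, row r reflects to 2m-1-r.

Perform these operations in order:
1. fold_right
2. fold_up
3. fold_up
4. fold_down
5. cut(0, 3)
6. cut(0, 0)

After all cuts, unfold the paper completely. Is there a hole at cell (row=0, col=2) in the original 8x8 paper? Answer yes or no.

Answer: no

Derivation:
Op 1 fold_right: fold axis v@4; visible region now rows[0,8) x cols[4,8) = 8x4
Op 2 fold_up: fold axis h@4; visible region now rows[0,4) x cols[4,8) = 4x4
Op 3 fold_up: fold axis h@2; visible region now rows[0,2) x cols[4,8) = 2x4
Op 4 fold_down: fold axis h@1; visible region now rows[1,2) x cols[4,8) = 1x4
Op 5 cut(0, 3): punch at orig (1,7); cuts so far [(1, 7)]; region rows[1,2) x cols[4,8) = 1x4
Op 6 cut(0, 0): punch at orig (1,4); cuts so far [(1, 4), (1, 7)]; region rows[1,2) x cols[4,8) = 1x4
Unfold 1 (reflect across h@1): 4 holes -> [(0, 4), (0, 7), (1, 4), (1, 7)]
Unfold 2 (reflect across h@2): 8 holes -> [(0, 4), (0, 7), (1, 4), (1, 7), (2, 4), (2, 7), (3, 4), (3, 7)]
Unfold 3 (reflect across h@4): 16 holes -> [(0, 4), (0, 7), (1, 4), (1, 7), (2, 4), (2, 7), (3, 4), (3, 7), (4, 4), (4, 7), (5, 4), (5, 7), (6, 4), (6, 7), (7, 4), (7, 7)]
Unfold 4 (reflect across v@4): 32 holes -> [(0, 0), (0, 3), (0, 4), (0, 7), (1, 0), (1, 3), (1, 4), (1, 7), (2, 0), (2, 3), (2, 4), (2, 7), (3, 0), (3, 3), (3, 4), (3, 7), (4, 0), (4, 3), (4, 4), (4, 7), (5, 0), (5, 3), (5, 4), (5, 7), (6, 0), (6, 3), (6, 4), (6, 7), (7, 0), (7, 3), (7, 4), (7, 7)]
Holes: [(0, 0), (0, 3), (0, 4), (0, 7), (1, 0), (1, 3), (1, 4), (1, 7), (2, 0), (2, 3), (2, 4), (2, 7), (3, 0), (3, 3), (3, 4), (3, 7), (4, 0), (4, 3), (4, 4), (4, 7), (5, 0), (5, 3), (5, 4), (5, 7), (6, 0), (6, 3), (6, 4), (6, 7), (7, 0), (7, 3), (7, 4), (7, 7)]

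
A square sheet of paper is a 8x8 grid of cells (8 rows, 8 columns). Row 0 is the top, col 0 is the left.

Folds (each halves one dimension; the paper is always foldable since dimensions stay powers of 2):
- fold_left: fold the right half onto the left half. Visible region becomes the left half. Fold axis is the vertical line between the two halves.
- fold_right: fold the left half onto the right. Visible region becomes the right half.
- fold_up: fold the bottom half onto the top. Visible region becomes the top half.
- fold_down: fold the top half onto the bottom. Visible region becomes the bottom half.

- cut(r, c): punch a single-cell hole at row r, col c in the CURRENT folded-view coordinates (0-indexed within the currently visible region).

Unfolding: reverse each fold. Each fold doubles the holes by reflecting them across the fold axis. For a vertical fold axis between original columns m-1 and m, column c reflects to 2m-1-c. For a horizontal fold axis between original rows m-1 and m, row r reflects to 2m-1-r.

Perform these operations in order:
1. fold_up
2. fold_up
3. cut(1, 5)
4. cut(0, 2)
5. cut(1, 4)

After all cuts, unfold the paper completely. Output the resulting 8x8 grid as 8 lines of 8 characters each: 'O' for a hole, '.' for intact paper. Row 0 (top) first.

Op 1 fold_up: fold axis h@4; visible region now rows[0,4) x cols[0,8) = 4x8
Op 2 fold_up: fold axis h@2; visible region now rows[0,2) x cols[0,8) = 2x8
Op 3 cut(1, 5): punch at orig (1,5); cuts so far [(1, 5)]; region rows[0,2) x cols[0,8) = 2x8
Op 4 cut(0, 2): punch at orig (0,2); cuts so far [(0, 2), (1, 5)]; region rows[0,2) x cols[0,8) = 2x8
Op 5 cut(1, 4): punch at orig (1,4); cuts so far [(0, 2), (1, 4), (1, 5)]; region rows[0,2) x cols[0,8) = 2x8
Unfold 1 (reflect across h@2): 6 holes -> [(0, 2), (1, 4), (1, 5), (2, 4), (2, 5), (3, 2)]
Unfold 2 (reflect across h@4): 12 holes -> [(0, 2), (1, 4), (1, 5), (2, 4), (2, 5), (3, 2), (4, 2), (5, 4), (5, 5), (6, 4), (6, 5), (7, 2)]

Answer: ..O.....
....OO..
....OO..
..O.....
..O.....
....OO..
....OO..
..O.....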